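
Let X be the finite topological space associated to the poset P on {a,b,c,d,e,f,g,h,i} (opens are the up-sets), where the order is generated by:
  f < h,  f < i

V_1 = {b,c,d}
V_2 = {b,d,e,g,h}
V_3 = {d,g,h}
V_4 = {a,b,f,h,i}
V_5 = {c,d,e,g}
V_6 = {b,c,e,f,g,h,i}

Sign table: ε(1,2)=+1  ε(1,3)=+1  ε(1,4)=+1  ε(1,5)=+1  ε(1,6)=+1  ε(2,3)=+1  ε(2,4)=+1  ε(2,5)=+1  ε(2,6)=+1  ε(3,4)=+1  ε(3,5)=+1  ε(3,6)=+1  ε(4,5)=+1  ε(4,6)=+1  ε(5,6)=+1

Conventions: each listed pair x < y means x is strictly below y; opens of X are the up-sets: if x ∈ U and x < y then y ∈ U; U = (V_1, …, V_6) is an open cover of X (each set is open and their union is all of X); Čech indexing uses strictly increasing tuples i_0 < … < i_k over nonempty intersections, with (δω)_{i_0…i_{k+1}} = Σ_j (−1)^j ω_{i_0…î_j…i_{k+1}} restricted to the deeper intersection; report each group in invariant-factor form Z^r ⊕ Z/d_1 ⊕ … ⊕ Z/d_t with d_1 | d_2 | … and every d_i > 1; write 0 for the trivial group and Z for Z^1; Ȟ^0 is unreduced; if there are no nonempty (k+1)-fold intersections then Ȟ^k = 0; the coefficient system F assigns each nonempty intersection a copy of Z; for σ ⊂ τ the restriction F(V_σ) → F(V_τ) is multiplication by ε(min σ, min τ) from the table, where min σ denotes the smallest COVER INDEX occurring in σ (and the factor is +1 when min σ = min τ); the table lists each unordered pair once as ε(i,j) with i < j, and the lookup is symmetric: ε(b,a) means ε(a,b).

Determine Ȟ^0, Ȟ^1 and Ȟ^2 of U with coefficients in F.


intersection data:
  V12={b,d} V13={d} V14={b} V15={c,d} V16={b,c} V23={d,g,h} V24={b,h} V25={d,e,g} V26={b,e,g,h} V34={h} V35={d,g} V36={g,h} V46={b,f,h,i} V56={c,e,g}
  V123={d} V124={b} V125={d} V126={b} V135={d} V146={b} V156={c} V234={h} V235={d,g} V236={g,h} V246={b,h} V256={e,g} V346={h} V356={g}
  V1235={d} V1246={b} V2346={h} V2356={g}
C dims 6,14,14,4; δ0: rk 5, SNF 1^5; δ1: rk 9, SNF 1^9; δ2: rk 4, SNF 1^4
Ȟ^0 = (6 − 5) − 0 = 1, so Ȟ^0 ≅ Z
Ȟ^1 = (14 − 9) − 5 = 0, so Ȟ^1 ≅ 0
Ȟ^2 = (14 − 4) − 9 = 1, so Ȟ^2 ≅ Z

Ȟ^0(U;F) ≅ Z, Ȟ^1(U;F) ≅ 0, Ȟ^2(U;F) ≅ Z


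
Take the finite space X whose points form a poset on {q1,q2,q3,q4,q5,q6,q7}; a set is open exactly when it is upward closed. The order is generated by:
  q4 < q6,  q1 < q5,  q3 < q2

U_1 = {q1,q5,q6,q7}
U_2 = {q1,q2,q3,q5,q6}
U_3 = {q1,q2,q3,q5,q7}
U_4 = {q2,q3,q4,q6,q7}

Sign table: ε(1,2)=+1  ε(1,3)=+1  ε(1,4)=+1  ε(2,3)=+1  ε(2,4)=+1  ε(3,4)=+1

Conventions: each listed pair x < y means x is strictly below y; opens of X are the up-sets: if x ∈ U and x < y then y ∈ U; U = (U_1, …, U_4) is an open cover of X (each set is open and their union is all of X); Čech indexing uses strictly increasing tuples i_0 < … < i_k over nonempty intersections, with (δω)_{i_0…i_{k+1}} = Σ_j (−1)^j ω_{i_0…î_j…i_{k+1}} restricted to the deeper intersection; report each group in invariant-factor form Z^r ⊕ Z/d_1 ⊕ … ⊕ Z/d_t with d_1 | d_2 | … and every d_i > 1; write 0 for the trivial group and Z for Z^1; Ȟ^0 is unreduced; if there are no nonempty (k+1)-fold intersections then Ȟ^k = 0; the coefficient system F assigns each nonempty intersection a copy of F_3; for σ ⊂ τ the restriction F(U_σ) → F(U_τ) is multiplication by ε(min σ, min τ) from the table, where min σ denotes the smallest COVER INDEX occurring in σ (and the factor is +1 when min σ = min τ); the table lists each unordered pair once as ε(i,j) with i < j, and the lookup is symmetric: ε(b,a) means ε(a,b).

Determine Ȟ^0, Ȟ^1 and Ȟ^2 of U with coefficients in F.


Ȟ^0 = Z/3,  Ȟ^1 = 0,  Ȟ^2 = Z/3

nonempty overlaps:
  U12={q1,q5,q6} U13={q1,q5,q7} U14={q6,q7} U23={q1,q2,q3,q5} U24={q2,q3,q6} U34={q2,q3,q7}
  U123={q1,q5} U124={q6} U134={q7} U234={q2,q3}
C dims 4,6,4; δ0: rk_F3 3; δ1: rk_F3 3
degree 0: 4−3−0 = 1 → Ȟ^0 ≅ Z/3
degree 1: 6−3−3 = 0 → Ȟ^1 ≅ 0
degree 2: 4−0−3 = 1 → Ȟ^2 ≅ Z/3


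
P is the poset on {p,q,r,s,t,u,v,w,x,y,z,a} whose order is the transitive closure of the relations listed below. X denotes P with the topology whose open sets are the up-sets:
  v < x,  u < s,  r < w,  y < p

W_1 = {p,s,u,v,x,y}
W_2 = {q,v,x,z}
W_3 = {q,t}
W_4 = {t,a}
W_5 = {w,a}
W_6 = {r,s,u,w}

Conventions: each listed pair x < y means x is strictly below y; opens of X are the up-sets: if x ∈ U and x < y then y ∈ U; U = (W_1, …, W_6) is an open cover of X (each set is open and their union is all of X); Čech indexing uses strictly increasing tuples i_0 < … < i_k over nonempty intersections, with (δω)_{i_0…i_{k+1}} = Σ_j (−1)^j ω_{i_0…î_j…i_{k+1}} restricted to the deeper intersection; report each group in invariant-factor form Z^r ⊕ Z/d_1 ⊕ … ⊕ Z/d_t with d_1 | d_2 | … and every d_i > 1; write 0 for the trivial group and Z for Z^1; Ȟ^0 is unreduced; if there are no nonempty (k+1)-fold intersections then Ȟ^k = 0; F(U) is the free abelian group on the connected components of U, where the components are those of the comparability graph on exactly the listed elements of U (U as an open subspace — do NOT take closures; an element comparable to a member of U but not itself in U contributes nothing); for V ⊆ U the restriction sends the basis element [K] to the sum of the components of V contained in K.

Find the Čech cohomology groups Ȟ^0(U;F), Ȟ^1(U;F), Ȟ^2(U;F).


cover nerve:
  W12={v,x} W16={s,u} W23={q} W34={t} W45={a} W56={w}
components per intersection:
  W1: {p,y} {s,u} {v,x}
  W2: {q} {v,x} {z}
  W3: {q} {t}
  W4: {t} {a}
  W5: {w} {a}
  W6: {r,w} {s,u}
  W12: {v,x}
  W16: {s,u}
  W23: {q}
  W34: {t}
  W45: {a}
  W56: {w}
C dims 14,6; δ0: rk 6, SNF 1^6
Ȟ^0: (14−6)−0=8 ⇒ Z^8
Ȟ^1: (6−0)−6=0 ⇒ 0
Ȟ^2: (0−0)−0=0 ⇒ 0

Ȟ^0(U;F) ≅ Z^8, Ȟ^1(U;F) ≅ 0 and Ȟ^2(U;F) ≅ 0


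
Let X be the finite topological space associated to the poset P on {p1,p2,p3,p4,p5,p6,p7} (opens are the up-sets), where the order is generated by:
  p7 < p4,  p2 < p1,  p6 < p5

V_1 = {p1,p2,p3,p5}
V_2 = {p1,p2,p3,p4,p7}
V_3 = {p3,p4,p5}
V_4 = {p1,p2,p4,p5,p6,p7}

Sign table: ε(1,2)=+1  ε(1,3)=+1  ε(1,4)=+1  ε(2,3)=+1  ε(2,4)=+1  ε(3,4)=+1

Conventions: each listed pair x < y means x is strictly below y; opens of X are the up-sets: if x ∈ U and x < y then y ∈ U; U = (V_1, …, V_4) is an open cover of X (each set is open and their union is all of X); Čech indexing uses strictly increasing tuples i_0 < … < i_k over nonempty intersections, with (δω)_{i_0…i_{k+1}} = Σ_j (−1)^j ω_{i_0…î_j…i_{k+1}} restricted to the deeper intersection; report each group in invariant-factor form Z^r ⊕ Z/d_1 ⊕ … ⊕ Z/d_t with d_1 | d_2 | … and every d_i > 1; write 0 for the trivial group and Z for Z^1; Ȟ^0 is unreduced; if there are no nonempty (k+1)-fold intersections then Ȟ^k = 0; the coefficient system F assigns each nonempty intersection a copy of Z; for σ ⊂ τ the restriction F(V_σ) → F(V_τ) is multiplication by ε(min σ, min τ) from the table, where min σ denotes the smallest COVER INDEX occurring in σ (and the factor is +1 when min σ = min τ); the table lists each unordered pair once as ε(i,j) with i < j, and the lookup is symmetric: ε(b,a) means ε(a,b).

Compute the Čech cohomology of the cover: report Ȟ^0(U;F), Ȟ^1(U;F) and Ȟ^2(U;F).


cover nerve:
  V12={p1,p2,p3} V13={p3,p5} V14={p1,p2,p5} V23={p3,p4} V24={p1,p2,p4,p7} V34={p4,p5}
  V123={p3} V124={p1,p2} V134={p5} V234={p4}
C dims 4,6,4; δ0: rk 3, SNF 1^3; δ1: rk 3, SNF 1^3
Ȟ^0: (4−3)−0=1 ⇒ Z
Ȟ^1: (6−3)−3=0 ⇒ 0
Ȟ^2: (4−0)−3=1 ⇒ Z

Ȟ^0 = Z, Ȟ^1 = 0, Ȟ^2 = Z


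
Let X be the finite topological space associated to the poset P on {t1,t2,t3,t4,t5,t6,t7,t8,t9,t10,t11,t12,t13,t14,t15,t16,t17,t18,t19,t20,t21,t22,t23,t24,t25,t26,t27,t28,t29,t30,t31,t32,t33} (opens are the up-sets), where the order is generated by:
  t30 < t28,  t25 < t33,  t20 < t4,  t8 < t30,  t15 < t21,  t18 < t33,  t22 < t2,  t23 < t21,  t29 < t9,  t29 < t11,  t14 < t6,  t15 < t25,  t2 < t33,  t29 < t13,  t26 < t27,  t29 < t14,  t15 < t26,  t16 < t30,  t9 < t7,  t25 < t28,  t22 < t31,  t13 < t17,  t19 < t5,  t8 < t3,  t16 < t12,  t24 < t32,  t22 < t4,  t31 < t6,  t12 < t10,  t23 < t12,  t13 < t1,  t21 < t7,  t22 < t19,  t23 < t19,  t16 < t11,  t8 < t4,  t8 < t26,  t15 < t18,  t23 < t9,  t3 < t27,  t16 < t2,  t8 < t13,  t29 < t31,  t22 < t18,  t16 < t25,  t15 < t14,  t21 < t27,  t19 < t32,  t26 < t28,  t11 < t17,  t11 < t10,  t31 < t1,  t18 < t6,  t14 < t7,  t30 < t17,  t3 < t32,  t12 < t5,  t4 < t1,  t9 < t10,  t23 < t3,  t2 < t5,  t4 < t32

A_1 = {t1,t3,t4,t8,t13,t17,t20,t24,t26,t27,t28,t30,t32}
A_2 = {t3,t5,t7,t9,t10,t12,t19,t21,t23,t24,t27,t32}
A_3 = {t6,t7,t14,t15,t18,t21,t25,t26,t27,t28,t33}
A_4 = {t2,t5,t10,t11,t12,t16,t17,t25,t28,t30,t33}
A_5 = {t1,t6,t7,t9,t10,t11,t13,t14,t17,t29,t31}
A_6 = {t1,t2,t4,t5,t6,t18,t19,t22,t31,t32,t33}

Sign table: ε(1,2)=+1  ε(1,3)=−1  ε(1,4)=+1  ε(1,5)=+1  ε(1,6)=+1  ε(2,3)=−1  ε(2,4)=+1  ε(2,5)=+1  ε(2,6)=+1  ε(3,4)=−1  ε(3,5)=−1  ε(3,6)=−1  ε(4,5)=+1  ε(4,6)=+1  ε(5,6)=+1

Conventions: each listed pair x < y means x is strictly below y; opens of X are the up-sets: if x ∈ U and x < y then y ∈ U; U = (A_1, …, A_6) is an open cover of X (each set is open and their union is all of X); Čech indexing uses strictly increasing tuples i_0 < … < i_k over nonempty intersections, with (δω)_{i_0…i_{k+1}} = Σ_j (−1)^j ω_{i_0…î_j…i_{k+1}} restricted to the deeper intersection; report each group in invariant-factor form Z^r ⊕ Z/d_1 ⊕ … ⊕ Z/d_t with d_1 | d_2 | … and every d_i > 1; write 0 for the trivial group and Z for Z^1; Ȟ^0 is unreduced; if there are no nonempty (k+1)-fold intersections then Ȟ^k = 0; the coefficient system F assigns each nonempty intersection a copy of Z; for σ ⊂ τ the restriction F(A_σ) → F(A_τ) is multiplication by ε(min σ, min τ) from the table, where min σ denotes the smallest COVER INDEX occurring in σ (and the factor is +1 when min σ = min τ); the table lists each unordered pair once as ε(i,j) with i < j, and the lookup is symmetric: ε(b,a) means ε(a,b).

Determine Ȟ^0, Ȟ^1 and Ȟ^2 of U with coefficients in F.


Ȟ^0 ≅ Z,  Ȟ^1 ≅ 0,  Ȟ^2 ≅ Z/2

cover nerve:
  A12={t3,t24,t27,t32} A13={t26,t27,t28} A14={t17,t28,t30} A15={t1,t13,t17} A16={t1,t4,t32} A23={t7,t21,t27} A24={t5,t10,t12} A25={t7,t9,t10} A26={t5,t19,t32} A34={t25,t28,t33} A35={t6,t7,t14} A36={t6,t18,t33} A45={t10,t11,t17} A46={t2,t5,t33} A56={t1,t6,t31}
  A123={t27} A126={t32} A134={t28} A145={t17} A156={t1} A235={t7} A245={t10} A246={t5} A346={t33} A356={t6}
C dims 6,15,10; δ0: rk 5, SNF 1^5; δ1: rk 10, SNF 1^9·2
Ȟ^0: (6−5)−0=1 ⇒ Z
Ȟ^1: (15−10)−5=0 ⇒ 0
Ȟ^2: (10−0)−10=0 plus torsion [2] ⇒ Z/2


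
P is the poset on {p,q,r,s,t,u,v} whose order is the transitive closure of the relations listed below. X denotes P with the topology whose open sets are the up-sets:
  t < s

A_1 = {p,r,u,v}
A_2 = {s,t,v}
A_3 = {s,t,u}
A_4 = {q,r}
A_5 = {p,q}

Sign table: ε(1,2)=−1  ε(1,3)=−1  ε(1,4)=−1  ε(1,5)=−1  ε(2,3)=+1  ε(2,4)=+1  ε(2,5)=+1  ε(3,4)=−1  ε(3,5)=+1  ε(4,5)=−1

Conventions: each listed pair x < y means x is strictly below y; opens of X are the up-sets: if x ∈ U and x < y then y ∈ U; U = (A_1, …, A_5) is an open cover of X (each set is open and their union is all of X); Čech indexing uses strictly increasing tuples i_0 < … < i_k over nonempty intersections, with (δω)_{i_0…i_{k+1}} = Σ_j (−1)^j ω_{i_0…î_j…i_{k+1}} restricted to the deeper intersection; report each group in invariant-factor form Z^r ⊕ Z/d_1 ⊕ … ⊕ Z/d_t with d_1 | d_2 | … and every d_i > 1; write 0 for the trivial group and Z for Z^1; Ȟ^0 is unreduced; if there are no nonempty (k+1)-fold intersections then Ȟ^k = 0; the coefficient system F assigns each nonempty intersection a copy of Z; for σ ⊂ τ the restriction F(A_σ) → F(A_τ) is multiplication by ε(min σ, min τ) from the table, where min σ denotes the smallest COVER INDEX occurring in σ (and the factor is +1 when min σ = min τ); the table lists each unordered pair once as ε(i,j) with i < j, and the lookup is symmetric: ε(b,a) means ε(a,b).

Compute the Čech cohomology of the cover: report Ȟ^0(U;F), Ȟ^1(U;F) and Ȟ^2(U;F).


nerve simplices:
  A12={v} A13={u} A14={r} A15={p} A23={s,t} A45={q}
C dims 5,6; δ0: rk 5, SNF 1^4·2
degree 0: 5−5−0 = 0 → Ȟ^0 ≅ 0
degree 1: 6−0−5 = 1 plus torsion [2] → Ȟ^1 ≅ Z ⊕ Z/2
degree 2: 0−0−0 = 0 → Ȟ^2 ≅ 0

Ȟ^0(U;F) ≅ 0,  Ȟ^1(U;F) ≅ Z ⊕ Z/2,  Ȟ^2(U;F) ≅ 0


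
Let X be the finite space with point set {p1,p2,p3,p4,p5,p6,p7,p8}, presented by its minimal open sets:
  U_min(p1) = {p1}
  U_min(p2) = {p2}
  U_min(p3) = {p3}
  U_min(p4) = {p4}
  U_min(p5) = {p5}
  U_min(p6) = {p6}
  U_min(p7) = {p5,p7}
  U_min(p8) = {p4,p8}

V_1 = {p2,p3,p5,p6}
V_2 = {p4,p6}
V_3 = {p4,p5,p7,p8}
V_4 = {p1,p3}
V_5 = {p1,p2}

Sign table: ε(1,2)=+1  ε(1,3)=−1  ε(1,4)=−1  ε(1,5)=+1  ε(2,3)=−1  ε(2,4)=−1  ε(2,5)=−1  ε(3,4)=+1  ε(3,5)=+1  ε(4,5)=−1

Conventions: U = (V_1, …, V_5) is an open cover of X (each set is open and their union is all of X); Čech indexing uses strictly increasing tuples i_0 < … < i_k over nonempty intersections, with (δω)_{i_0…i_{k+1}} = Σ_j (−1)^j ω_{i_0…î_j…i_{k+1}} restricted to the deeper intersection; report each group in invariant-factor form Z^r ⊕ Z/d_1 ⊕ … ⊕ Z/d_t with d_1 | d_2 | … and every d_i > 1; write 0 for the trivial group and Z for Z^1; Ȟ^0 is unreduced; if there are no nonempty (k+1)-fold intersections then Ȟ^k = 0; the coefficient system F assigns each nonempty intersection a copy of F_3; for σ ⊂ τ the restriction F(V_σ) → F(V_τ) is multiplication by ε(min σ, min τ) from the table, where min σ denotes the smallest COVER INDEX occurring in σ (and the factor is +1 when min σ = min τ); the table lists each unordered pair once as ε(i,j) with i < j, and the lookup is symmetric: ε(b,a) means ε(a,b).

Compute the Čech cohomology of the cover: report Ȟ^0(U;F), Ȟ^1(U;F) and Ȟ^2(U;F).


Ȟ^0 = Z/3, Ȟ^1 = Z/3 ⊕ Z/3 and Ȟ^2 = 0

cover nerve:
  V12={p6} V13={p5} V14={p3} V15={p2} V23={p4} V45={p1}
C dims 5,6; δ0: rk_F3 4
Ȟ^0: (5−4)−0=1 ⇒ Z/3
Ȟ^1: (6−0)−4=2 ⇒ Z/3 ⊕ Z/3
Ȟ^2: (0−0)−0=0 ⇒ 0


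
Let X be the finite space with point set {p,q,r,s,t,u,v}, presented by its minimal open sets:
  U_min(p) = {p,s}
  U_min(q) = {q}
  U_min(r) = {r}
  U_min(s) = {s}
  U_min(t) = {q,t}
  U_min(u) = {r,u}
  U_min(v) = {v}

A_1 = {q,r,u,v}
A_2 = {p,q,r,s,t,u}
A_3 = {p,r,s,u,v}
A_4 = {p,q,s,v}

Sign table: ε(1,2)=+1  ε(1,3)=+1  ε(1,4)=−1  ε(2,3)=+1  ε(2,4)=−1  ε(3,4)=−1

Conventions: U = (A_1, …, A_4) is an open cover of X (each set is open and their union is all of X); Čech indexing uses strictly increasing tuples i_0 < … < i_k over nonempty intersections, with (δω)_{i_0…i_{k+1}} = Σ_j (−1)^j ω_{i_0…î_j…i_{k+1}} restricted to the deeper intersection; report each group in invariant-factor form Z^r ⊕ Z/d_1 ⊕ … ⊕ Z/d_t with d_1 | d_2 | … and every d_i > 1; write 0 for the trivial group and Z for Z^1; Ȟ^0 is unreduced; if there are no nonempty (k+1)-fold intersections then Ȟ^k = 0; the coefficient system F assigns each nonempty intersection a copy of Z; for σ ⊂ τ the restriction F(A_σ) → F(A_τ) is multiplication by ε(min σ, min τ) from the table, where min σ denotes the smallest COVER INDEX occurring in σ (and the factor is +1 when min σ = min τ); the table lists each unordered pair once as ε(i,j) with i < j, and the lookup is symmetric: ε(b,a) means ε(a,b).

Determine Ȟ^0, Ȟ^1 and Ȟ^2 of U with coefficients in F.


Ȟ^0(U;F) ≅ Z,  Ȟ^1(U;F) ≅ 0,  Ȟ^2(U;F) ≅ Z

nonempty intersections:
  A12={q,r,u} A13={r,u,v} A14={q,v} A23={p,r,s,u} A24={p,q,s} A34={p,s,v}
  A123={r,u} A124={q} A134={v} A234={p,s}
C dims 4,6,4; δ0: rk 3, SNF 1^3; δ1: rk 3, SNF 1^3
Ȟ^0: (4−3)−0=1 ⇒ Z
Ȟ^1: (6−3)−3=0 ⇒ 0
Ȟ^2: (4−0)−3=1 ⇒ Z


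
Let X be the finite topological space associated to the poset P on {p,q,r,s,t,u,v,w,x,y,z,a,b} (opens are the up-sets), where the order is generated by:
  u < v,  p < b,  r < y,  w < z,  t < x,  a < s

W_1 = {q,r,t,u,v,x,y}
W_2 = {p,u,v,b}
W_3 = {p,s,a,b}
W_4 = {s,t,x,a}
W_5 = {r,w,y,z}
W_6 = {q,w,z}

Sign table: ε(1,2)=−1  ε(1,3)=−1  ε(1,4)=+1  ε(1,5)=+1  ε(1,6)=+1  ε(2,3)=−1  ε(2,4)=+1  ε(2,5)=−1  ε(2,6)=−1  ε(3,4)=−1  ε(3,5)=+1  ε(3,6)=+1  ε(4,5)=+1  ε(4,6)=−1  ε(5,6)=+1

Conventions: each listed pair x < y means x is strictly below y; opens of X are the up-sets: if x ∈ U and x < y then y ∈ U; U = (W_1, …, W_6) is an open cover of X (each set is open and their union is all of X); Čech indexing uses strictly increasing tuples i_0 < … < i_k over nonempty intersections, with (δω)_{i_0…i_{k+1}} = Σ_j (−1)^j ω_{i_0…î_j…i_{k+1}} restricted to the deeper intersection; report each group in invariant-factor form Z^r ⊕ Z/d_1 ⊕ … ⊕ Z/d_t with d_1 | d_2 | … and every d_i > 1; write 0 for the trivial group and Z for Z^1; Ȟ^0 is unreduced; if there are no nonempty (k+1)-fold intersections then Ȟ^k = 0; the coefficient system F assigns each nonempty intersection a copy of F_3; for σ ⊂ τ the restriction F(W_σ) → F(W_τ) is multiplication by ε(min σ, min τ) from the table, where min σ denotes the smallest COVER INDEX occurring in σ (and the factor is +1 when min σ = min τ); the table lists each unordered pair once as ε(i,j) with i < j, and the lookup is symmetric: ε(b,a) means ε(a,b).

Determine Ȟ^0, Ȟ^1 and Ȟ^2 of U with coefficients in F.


nerve of the cover:
  W12={u,v} W14={t,x} W15={r,y} W16={q} W23={p,b} W34={s,a} W56={w,z}
C dims 6,7; δ0: rk_F3 6
Ȟ^0 = (6 − 6) − 0 = 0, so Ȟ^0 ≅ 0
Ȟ^1 = (7 − 0) − 6 = 1, so Ȟ^1 ≅ Z/3
Ȟ^2 = (0 − 0) − 0 = 0, so Ȟ^2 ≅ 0

Ȟ^0(U;F) ≅ 0, Ȟ^1(U;F) ≅ Z/3, Ȟ^2(U;F) ≅ 0


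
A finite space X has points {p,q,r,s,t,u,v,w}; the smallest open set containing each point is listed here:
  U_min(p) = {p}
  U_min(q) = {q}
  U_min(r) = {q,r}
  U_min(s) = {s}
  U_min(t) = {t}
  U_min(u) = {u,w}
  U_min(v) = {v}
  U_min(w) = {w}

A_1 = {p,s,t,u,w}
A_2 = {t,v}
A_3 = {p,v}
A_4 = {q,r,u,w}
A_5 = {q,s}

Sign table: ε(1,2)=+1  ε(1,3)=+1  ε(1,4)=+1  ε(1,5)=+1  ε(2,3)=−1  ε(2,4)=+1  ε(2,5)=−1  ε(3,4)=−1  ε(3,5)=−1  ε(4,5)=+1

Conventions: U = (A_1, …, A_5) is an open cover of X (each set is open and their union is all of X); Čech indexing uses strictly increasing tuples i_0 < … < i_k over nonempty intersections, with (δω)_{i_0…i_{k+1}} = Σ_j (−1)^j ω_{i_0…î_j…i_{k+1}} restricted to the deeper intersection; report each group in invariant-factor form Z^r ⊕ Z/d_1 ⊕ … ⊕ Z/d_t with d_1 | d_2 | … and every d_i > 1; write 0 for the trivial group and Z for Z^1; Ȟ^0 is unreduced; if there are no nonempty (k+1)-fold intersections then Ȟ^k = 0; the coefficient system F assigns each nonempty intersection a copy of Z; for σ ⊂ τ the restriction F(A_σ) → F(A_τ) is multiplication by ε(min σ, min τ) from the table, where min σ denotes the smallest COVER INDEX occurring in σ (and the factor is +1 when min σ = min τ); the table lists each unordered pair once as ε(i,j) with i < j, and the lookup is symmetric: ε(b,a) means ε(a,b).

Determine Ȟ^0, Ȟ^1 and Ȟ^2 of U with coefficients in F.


cover nerve:
  A12={t} A13={p} A14={u,w} A15={s} A23={v} A45={q}
C dims 5,6; δ0: rk 5, SNF 1^4·2
Ȟ^0: (5−5)−0=0 ⇒ 0
Ȟ^1: (6−0)−5=1 plus torsion [2] ⇒ Z ⊕ Z/2
Ȟ^2: (0−0)−0=0 ⇒ 0

Ȟ^0(U;F) ≅ 0, Ȟ^1(U;F) ≅ Z ⊕ Z/2, Ȟ^2(U;F) ≅ 0


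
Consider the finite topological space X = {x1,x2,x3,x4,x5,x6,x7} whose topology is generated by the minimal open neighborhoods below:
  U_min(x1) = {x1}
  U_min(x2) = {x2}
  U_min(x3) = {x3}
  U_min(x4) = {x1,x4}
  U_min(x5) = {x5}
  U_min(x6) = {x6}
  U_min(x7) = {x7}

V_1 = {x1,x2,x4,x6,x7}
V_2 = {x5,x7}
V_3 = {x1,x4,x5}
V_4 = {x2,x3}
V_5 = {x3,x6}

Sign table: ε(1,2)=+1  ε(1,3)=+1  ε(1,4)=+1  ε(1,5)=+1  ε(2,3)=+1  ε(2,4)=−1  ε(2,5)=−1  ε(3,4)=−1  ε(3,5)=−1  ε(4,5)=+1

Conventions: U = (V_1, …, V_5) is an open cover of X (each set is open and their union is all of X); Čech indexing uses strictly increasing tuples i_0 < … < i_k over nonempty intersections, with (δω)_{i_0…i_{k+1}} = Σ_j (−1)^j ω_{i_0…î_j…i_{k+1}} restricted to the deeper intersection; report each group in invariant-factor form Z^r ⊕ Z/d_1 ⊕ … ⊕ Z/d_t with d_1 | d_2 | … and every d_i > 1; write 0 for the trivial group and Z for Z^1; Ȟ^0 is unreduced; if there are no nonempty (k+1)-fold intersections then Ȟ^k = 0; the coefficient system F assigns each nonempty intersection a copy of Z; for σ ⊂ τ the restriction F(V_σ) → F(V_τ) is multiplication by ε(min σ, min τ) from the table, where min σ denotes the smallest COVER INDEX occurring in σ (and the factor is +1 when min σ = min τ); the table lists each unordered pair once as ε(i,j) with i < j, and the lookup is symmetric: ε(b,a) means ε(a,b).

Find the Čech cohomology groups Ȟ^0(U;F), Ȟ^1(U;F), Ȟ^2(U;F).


Ȟ^0(U;F) ≅ Z, Ȟ^1(U;F) ≅ Z^2 and Ȟ^2(U;F) ≅ 0

nerve simplices:
  V12={x7} V13={x1,x4} V14={x2} V15={x6} V23={x5} V45={x3}
C dims 5,6; δ0: rk 4, SNF 1^4
degree 0: 5−4−0 = 1 → Ȟ^0 ≅ Z
degree 1: 6−0−4 = 2 → Ȟ^1 ≅ Z^2
degree 2: 0−0−0 = 0 → Ȟ^2 ≅ 0


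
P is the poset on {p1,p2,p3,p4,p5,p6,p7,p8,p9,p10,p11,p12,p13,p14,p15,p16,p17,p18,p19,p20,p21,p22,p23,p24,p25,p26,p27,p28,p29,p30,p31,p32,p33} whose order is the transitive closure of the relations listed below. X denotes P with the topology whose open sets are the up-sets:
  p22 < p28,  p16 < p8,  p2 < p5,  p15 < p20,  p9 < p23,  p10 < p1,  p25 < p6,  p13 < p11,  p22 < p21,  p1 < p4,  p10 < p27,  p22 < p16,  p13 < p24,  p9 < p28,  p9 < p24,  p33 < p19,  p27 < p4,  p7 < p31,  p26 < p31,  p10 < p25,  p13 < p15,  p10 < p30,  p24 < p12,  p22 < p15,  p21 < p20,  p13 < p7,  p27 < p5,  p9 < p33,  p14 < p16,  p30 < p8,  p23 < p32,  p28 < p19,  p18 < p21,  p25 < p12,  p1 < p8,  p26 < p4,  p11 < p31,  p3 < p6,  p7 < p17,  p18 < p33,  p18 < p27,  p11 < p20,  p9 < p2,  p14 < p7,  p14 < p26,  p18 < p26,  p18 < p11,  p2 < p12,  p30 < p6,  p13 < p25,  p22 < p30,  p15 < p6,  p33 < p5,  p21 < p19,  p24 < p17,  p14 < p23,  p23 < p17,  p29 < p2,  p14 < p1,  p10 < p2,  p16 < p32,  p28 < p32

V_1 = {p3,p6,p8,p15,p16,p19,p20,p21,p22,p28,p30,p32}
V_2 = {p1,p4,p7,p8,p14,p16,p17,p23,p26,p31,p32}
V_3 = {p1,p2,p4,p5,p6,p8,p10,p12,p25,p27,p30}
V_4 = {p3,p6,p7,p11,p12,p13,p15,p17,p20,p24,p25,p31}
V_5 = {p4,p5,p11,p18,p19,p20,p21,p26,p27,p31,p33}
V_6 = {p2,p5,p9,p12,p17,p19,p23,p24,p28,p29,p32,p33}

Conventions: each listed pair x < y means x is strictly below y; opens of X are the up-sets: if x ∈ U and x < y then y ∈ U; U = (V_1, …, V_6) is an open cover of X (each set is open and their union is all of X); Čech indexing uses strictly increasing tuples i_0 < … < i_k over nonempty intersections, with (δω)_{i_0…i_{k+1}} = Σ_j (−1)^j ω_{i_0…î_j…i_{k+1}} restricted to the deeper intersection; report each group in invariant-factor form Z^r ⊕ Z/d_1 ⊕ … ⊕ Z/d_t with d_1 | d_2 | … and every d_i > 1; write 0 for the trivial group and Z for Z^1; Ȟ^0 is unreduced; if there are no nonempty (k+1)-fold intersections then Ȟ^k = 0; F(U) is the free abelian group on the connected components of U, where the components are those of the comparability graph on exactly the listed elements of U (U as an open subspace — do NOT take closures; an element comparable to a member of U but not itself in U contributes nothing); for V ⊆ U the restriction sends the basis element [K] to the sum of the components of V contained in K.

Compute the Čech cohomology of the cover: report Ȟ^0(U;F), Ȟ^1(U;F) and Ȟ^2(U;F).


nerve simplices:
  V12={p8,p16,p32} V13={p6,p8,p30} V14={p3,p6,p15,p20} V15={p19,p20,p21} V16={p19,p28,p32} V23={p1,p4,p8} V24={p7,p17,p31} V25={p4,p26,p31} V26={p17,p23,p32} V34={p6,p12,p25} V35={p4,p5,p27} V36={p2,p5,p12} V45={p11,p20,p31} V46={p12,p17,p24} V56={p5,p19,p33}
  V123={p8} V126={p32} V134={p6} V145={p20} V156={p19} V235={p4} V245={p31} V246={p17} V346={p12} V356={p5}
components per intersection:
  V1: {p3,p6,p8,p15,p16,p19,p20,p21,p22,p28,p30,p32}
  V2: {p1,p4,p7,p8,p14,p16,p17,p23,p26,p31,p32}
  V3: {p1,p2,p4,p5,p6,p8,p10,p12,p25,p27,p30}
  V4: {p3,p6,p7,p11,p12,p13,p15,p17,p20,p24,p25,p31}
  V5: {p4,p5,p11,p18,p19,p20,p21,p26,p27,p31,p33}
  V6: {p2,p5,p9,p12,p17,p19,p23,p24,p28,p29,p32,p33}
  V12: {p8,p16,p32}
  V13: {p6,p8,p30}
  V14: {p3,p6,p15,p20}
  V15: {p19,p20,p21}
  V16: {p19,p28,p32}
  V23: {p1,p4,p8}
  V24: {p7,p17,p31}
  V25: {p4,p26,p31}
  V26: {p17,p23,p32}
  V34: {p6,p12,p25}
  V35: {p4,p5,p27}
  V36: {p2,p5,p12}
  V45: {p11,p20,p31}
  V46: {p12,p17,p24}
  V56: {p5,p19,p33}
  V123: {p8}
  V126: {p32}
  V134: {p6}
  V145: {p20}
  V156: {p19}
  V235: {p4}
  V245: {p31}
  V246: {p17}
  V346: {p12}
  V356: {p5}
C dims 6,15,10; δ0: rk 5, SNF 1^5; δ1: rk 10, SNF 1^9·2
degree 0: 6−5−0 = 1 → Ȟ^0 ≅ Z
degree 1: 15−10−5 = 0 → Ȟ^1 ≅ 0
degree 2: 10−0−10 = 0 plus torsion [2] → Ȟ^2 ≅ Z/2

Ȟ^0 ≅ Z, Ȟ^1 ≅ 0, Ȟ^2 ≅ Z/2


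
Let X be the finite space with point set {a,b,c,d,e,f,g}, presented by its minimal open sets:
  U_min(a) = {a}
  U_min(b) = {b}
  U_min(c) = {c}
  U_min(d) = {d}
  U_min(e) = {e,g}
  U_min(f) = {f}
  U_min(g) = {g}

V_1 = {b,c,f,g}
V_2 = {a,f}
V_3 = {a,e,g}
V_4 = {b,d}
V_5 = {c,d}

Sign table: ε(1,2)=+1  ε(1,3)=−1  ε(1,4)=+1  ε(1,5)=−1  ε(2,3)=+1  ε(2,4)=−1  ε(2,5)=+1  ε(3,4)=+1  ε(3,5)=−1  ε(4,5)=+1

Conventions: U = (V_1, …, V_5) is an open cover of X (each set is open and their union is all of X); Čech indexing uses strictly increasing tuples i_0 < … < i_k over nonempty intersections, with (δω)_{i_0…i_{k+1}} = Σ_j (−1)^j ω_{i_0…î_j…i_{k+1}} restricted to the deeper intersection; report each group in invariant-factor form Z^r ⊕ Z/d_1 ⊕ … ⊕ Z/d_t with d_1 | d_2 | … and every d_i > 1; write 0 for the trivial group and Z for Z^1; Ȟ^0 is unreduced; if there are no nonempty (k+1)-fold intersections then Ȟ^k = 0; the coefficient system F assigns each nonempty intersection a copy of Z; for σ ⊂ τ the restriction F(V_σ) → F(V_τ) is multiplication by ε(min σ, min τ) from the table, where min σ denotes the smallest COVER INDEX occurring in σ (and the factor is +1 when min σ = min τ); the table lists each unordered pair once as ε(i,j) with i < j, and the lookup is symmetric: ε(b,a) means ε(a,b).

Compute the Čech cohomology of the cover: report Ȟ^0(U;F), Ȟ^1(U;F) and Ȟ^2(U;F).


cover nerve:
  V12={f} V13={g} V14={b} V15={c} V23={a} V45={d}
C dims 5,6; δ0: rk 5, SNF 1^4·2
Ȟ^0: (5−5)−0=0 ⇒ 0
Ȟ^1: (6−0)−5=1 plus torsion [2] ⇒ Z ⊕ Z/2
Ȟ^2: (0−0)−0=0 ⇒ 0

Ȟ^0 = 0, Ȟ^1 = Z ⊕ Z/2 and Ȟ^2 = 0


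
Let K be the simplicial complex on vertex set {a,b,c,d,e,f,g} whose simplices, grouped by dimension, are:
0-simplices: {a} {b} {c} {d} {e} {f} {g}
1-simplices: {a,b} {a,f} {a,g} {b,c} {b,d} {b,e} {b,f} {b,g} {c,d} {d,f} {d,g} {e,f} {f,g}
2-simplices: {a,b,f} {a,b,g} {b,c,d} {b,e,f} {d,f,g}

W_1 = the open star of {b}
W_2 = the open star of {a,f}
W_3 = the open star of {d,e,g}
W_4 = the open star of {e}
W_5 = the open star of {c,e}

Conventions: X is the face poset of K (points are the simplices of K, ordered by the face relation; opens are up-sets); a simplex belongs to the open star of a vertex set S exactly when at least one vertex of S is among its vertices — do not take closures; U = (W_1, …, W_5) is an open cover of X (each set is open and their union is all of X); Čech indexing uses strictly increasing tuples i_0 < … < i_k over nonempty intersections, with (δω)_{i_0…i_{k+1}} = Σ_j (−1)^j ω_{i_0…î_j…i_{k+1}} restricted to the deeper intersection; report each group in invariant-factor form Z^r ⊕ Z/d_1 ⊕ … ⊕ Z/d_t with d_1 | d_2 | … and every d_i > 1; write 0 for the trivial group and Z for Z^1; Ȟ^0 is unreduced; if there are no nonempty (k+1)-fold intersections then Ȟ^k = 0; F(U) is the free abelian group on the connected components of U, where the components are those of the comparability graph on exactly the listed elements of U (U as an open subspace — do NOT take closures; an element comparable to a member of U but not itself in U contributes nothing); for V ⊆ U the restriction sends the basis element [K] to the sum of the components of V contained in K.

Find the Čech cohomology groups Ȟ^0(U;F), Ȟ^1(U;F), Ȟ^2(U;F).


nerve of the cover:
  W1={{b},{a,b},{b,c},{b,d},{b,e},{b,f},{b,g},{a,b,f},{a,b,g},{b,c,d},{b,e,f}} W2={{a},{f},{a,b},{a,f},{a,g},{b,f},{d,f},{e,f},{f,g},{a,b,f},{a,b,g},{b,e,f},{d,f,g}} W3={{d},{e},{g},{a,g},{b,d},{b,e},{b,g},{c,d},{d,f},{d,g},{e,f},{f,g},{a,b,g},{b,c,d},{b,e,f},{d,f,g}} W4={{e},{b,e},{e,f},{b,e,f}} W5={{c},{e},{b,c},{b,e},{c,d},{e,f},{b,c,d},{b,e,f}}
  W12={{a,b},{b,f},{a,b,f},{a,b,g},{b,e,f}} W13={{b,d},{b,e},{b,g},{a,b,g},{b,c,d},{b,e,f}} W14={{b,e},{b,e,f}} W15={{b,c},{b,e},{b,c,d},{b,e,f}} W23={{a,g},{d,f},{e,f},{f,g},{a,b,g},{b,e,f},{d,f,g}} W24={{e,f},{b,e,f}} W25={{e,f},{b,e,f}} W34={{e},{b,e},{e,f},{b,e,f}} W35={{e},{b,e},{c,d},{e,f},{b,c,d},{b,e,f}} W45={{e},{b,e},{e,f},{b,e,f}}
  W123={{a,b,g},{b,e,f}} W124={{b,e,f}} W125={{b,e,f}} W134={{b,e},{b,e,f}} W135={{b,e},{b,c,d},{b,e,f}} W145={{b,e},{b,e,f}} W234={{e,f},{b,e,f}} W235={{e,f},{b,e,f}} W245={{e,f},{b,e,f}} W345={{e},{b,e},{e,f},{b,e,f}}
  W1234={{b,e,f}} W1235={{b,e,f}} W1245={{b,e,f}} W1345={{b,e},{b,e,f}} W2345={{e,f},{b,e,f}}
  W12345={{b,e,f}}
components per intersection:
  W1: {{b},{a,b},{b,c},{b,d},{b,e},{b,f},{b,g},{a,b,f},{a,b,g},{b,c,d},{b,e,f}}
  W2: {{a},{f},{a,b},{a,f},{a,g},{b,f},{d,f},{e,f},{f,g},{a,b,f},{a,b,g},{b,e,f},{d,f,g}}
  W3: {{d},{g},{a,g},{b,d},{b,g},{c,d},{d,f},{d,g},{f,g},{a,b,g},{b,c,d},{d,f,g}} {{e},{b,e},{e,f},{b,e,f}}
  W4: {{e},{b,e},{e,f},{b,e,f}}
  W5: {{c},{b,c},{c,d},{b,c,d}} {{e},{b,e},{e,f},{b,e,f}}
  W12: {{a,b},{b,f},{a,b,f},{a,b,g},{b,e,f}}
  W13: {{b,d},{b,c,d}} {{b,e},{b,e,f}} {{b,g},{a,b,g}}
  W14: {{b,e},{b,e,f}}
  W15: {{b,c},{b,c,d}} {{b,e},{b,e,f}}
  W23: {{a,g},{a,b,g}} {{d,f},{f,g},{d,f,g}} {{e,f},{b,e,f}}
  W24: {{e,f},{b,e,f}}
  W25: {{e,f},{b,e,f}}
  W34: {{e},{b,e},{e,f},{b,e,f}}
  W35: {{e},{b,e},{e,f},{b,e,f}} {{c,d},{b,c,d}}
  W45: {{e},{b,e},{e,f},{b,e,f}}
  W123: {{a,b,g}} {{b,e,f}}
  W124: {{b,e,f}}
  W125: {{b,e,f}}
  W134: {{b,e},{b,e,f}}
  W135: {{b,e},{b,e,f}} {{b,c,d}}
  W145: {{b,e},{b,e,f}}
  W234: {{e,f},{b,e,f}}
  W235: {{e,f},{b,e,f}}
  W245: {{e,f},{b,e,f}}
  W345: {{e},{b,e},{e,f},{b,e,f}}
  W1234: {{b,e,f}}
  W1235: {{b,e,f}}
  W1245: {{b,e,f}}
  W1345: {{b,e},{b,e,f}}
  W2345: {{e,f},{b,e,f}}
  W12345: {{b,e,f}}
C dims 7,16,12,5; δ0: rk 6, SNF 1^6; δ1: rk 8, SNF 1^8; δ2: rk 4, SNF 1^4
Ȟ^0 = (7 − 6) − 0 = 1, so Ȟ^0 ≅ Z
Ȟ^1 = (16 − 8) − 6 = 2, so Ȟ^1 ≅ Z^2
Ȟ^2 = (12 − 4) − 8 = 0, so Ȟ^2 ≅ 0

Ȟ^0(U;F) ≅ Z, Ȟ^1(U;F) ≅ Z^2, Ȟ^2(U;F) ≅ 0


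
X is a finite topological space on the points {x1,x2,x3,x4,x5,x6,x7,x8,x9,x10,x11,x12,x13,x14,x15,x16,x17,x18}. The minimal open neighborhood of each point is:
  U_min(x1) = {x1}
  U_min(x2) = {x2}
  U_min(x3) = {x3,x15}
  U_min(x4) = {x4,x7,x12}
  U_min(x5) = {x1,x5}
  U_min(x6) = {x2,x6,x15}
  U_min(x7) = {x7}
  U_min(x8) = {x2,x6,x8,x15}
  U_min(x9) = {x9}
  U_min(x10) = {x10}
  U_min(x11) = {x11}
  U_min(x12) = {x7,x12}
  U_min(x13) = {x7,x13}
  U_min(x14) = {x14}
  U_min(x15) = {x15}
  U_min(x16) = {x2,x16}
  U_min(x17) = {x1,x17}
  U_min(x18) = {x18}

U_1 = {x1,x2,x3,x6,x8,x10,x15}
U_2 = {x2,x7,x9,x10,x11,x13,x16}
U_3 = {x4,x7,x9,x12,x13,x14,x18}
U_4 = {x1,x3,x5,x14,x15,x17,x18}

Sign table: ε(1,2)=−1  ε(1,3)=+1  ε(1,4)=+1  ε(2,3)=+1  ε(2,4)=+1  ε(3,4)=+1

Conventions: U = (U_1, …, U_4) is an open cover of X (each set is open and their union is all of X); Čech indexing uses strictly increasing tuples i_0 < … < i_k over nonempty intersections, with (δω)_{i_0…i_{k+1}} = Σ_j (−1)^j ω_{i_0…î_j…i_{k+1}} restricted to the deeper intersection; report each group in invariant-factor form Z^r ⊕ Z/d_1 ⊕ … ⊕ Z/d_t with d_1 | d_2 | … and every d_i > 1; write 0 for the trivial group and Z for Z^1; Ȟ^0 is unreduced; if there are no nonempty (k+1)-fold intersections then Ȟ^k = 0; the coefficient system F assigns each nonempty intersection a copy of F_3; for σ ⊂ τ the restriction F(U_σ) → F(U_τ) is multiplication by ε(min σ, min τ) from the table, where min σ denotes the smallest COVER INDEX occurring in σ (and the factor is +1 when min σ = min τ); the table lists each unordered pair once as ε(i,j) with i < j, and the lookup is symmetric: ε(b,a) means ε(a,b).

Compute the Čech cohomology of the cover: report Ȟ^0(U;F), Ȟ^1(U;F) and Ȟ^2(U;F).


Ȟ^0(U;F) ≅ 0, Ȟ^1(U;F) ≅ 0, Ȟ^2(U;F) ≅ 0

nonempty intersections:
  U12={x2,x10} U14={x1,x3,x15} U23={x7,x9,x13} U34={x14,x18}
C dims 4,4; δ0: rk_F3 4
Ȟ^0: (4−4)−0=0 ⇒ 0
Ȟ^1: (4−0)−4=0 ⇒ 0
Ȟ^2: (0−0)−0=0 ⇒ 0


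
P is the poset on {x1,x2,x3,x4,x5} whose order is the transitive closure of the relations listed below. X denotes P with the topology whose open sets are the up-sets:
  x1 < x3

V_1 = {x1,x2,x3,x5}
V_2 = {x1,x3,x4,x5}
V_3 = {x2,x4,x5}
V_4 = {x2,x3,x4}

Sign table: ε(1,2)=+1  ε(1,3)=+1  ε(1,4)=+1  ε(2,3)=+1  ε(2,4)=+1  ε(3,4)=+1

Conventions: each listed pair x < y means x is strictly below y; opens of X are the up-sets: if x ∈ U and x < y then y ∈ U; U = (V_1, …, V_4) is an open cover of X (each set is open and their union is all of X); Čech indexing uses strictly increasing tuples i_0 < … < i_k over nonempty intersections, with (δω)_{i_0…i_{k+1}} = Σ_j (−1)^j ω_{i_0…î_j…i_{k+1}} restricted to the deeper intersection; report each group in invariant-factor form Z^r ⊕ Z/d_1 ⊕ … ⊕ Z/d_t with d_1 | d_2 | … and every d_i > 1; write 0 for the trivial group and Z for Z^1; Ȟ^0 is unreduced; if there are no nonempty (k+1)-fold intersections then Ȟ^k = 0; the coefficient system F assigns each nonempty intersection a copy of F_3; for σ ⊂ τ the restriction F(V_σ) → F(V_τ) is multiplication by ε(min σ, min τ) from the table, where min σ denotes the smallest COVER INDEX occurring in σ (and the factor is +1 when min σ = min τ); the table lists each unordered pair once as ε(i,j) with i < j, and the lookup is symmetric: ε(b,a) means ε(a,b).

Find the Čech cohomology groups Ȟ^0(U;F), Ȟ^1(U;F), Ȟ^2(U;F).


Ȟ^0(U;F) ≅ Z/3, Ȟ^1(U;F) ≅ 0 and Ȟ^2(U;F) ≅ Z/3

intersection data:
  V12={x1,x3,x5} V13={x2,x5} V14={x2,x3} V23={x4,x5} V24={x3,x4} V34={x2,x4}
  V123={x5} V124={x3} V134={x2} V234={x4}
C dims 4,6,4; δ0: rk_F3 3; δ1: rk_F3 3
Ȟ^0 = (4 − 3) − 0 = 1, so Ȟ^0 ≅ Z/3
Ȟ^1 = (6 − 3) − 3 = 0, so Ȟ^1 ≅ 0
Ȟ^2 = (4 − 0) − 3 = 1, so Ȟ^2 ≅ Z/3


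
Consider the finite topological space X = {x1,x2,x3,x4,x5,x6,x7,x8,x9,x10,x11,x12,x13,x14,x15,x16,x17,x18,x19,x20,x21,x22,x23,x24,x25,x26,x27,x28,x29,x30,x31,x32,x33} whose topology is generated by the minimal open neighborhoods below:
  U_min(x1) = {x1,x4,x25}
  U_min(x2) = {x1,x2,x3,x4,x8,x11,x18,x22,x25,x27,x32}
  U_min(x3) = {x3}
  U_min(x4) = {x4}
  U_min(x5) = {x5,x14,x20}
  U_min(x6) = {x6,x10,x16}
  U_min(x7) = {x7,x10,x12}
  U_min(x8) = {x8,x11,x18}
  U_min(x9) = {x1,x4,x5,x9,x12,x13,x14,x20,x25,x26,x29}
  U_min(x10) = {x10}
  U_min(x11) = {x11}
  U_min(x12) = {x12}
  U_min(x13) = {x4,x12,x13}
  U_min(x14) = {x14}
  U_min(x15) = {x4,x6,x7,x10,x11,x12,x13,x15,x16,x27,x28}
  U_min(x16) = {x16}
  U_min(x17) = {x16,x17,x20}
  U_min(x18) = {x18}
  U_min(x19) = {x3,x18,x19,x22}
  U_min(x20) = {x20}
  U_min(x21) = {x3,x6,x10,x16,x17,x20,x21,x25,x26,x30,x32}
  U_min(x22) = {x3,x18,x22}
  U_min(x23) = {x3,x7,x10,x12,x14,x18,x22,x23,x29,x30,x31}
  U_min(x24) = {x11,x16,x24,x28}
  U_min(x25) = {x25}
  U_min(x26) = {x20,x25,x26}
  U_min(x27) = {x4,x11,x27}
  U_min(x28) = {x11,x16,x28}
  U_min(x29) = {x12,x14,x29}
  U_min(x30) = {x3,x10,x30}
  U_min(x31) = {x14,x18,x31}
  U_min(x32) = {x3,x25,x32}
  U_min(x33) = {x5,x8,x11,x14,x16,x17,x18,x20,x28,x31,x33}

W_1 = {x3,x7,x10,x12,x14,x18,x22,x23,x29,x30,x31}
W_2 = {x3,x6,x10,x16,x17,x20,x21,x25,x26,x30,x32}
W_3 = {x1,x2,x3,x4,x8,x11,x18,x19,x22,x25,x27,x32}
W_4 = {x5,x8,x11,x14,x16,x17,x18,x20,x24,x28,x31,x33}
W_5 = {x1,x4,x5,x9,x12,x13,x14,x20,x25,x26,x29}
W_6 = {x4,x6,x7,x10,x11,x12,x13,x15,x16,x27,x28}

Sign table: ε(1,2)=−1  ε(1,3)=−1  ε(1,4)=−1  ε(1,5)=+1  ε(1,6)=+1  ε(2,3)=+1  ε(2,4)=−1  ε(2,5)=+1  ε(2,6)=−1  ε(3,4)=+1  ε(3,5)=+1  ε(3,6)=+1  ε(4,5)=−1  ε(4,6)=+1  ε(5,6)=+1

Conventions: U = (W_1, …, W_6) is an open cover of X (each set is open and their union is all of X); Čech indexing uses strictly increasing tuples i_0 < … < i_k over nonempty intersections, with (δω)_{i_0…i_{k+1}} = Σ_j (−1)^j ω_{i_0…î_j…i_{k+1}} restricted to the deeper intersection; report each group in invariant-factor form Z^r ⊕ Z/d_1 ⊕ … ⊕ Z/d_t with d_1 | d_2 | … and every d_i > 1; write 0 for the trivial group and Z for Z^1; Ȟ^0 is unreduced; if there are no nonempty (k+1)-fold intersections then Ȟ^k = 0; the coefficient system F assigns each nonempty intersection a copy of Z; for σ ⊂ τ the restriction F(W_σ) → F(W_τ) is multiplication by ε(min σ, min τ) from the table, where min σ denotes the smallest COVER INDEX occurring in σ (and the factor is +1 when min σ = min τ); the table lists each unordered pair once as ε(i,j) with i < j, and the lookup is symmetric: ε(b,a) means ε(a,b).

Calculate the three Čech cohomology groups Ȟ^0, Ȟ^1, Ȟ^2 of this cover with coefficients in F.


Ȟ^0 = 0; Ȟ^1 = Z/2; Ȟ^2 = Z

cover nerve:
  W12={x3,x10,x30} W13={x3,x18,x22} W14={x14,x18,x31} W15={x12,x14,x29} W16={x7,x10,x12} W23={x3,x25,x32} W24={x16,x17,x20} W25={x20,x25,x26} W26={x6,x10,x16} W34={x8,x11,x18} W35={x1,x4,x25} W36={x4,x11,x27} W45={x5,x14,x20} W46={x11,x16,x28} W56={x4,x12,x13}
  W123={x3} W126={x10} W134={x18} W145={x14} W156={x12} W235={x25} W245={x20} W246={x16} W346={x11} W356={x4}
C dims 6,15,10; δ0: rk 6, SNF 1^5·2; δ1: rk 9, SNF 1^9
Ȟ^0: (6−6)−0=0 ⇒ 0
Ȟ^1: (15−9)−6=0 plus torsion [2] ⇒ Z/2
Ȟ^2: (10−0)−9=1 ⇒ Z


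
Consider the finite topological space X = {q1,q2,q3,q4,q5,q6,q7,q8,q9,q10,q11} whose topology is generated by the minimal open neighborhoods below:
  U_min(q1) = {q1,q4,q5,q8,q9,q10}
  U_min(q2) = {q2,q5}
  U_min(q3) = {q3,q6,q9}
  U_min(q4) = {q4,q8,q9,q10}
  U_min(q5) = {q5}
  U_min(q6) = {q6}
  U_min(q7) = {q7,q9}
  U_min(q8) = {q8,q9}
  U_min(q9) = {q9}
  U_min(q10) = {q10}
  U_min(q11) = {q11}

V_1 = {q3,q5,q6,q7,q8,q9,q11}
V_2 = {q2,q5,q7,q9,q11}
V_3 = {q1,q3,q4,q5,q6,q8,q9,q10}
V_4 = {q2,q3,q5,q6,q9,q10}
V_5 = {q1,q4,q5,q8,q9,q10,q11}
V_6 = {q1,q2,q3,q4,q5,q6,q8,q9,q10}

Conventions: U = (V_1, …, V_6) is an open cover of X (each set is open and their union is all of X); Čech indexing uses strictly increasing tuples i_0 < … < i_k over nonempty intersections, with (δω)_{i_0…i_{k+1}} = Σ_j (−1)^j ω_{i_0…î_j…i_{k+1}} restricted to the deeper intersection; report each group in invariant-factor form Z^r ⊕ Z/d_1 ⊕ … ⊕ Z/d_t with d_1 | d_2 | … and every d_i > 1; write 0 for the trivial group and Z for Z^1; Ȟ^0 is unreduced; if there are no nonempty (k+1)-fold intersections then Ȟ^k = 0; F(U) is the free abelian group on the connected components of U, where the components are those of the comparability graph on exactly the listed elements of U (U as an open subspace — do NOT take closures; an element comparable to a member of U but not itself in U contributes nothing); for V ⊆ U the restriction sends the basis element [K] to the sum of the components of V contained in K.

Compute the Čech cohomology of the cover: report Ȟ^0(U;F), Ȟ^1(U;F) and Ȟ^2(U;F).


Ȟ^0 = Z^2, Ȟ^1 = 0 and Ȟ^2 = 0

nerve of the cover:
  V12={q5,q7,q9,q11} V13={q3,q5,q6,q8,q9} V14={q3,q5,q6,q9} V15={q5,q8,q9,q11} V16={q3,q5,q6,q8,q9} V23={q5,q9} V24={q2,q5,q9} V25={q5,q9,q11} V26={q2,q5,q9} V34={q3,q5,q6,q9,q10} V35={q1,q4,q5,q8,q9,q10} V36={q1,q3,q4,q5,q6,q8,q9,q10} V45={q5,q9,q10} V46={q2,q3,q5,q6,q9,q10} V56={q1,q4,q5,q8,q9,q10}
  V123={q5,q9} V124={q5,q9} V125={q5,q9,q11} V126={q5,q9} V134={q3,q5,q6,q9} V135={q5,q8,q9} V136={q3,q5,q6,q8,q9} V145={q5,q9} V146={q3,q5,q6,q9} V156={q5,q8,q9} V234={q5,q9} V235={q5,q9} V236={q5,q9} V245={q5,q9} V246={q2,q5,q9} V256={q5,q9} V345={q5,q9,q10} V346={q3,q5,q6,q9,q10} V356={q1,q4,q5,q8,q9,q10} V456={q5,q9,q10}
  V1234={q5,q9} V1235={q5,q9} V1236={q5,q9} V1245={q5,q9} V1246={q5,q9} V1256={q5,q9} V1345={q5,q9} V1346={q3,q5,q6,q9} V1356={q5,q8,q9} V1456={q5,q9} V2345={q5,q9} V2346={q5,q9} V2356={q5,q9} V2456={q5,q9} V3456={q5,q9,q10}
  V12345={q5,q9} V12346={q5,q9} V12356={q5,q9} V12456={q5,q9} V13456={q5,q9} V23456={q5,q9}
  V123456={q5,q9}
components per intersection:
  V1: {q3,q6,q7,q8,q9} {q5} {q11}
  V2: {q2,q5} {q7,q9} {q11}
  V3: {q1,q3,q4,q5,q6,q8,q9,q10}
  V4: {q2,q5} {q3,q6,q9} {q10}
  V5: {q1,q4,q5,q8,q9,q10} {q11}
  V6: {q1,q2,q3,q4,q5,q6,q8,q9,q10}
  V12: {q5} {q7,q9} {q11}
  V13: {q3,q6,q8,q9} {q5}
  V14: {q3,q6,q9} {q5}
  V15: {q5} {q8,q9} {q11}
  V16: {q3,q6,q8,q9} {q5}
  V23: {q5} {q9}
  V24: {q2,q5} {q9}
  V25: {q5} {q9} {q11}
  V26: {q2,q5} {q9}
  V34: {q3,q6,q9} {q5} {q10}
  V35: {q1,q4,q5,q8,q9,q10}
  V36: {q1,q3,q4,q5,q6,q8,q9,q10}
  V45: {q5} {q9} {q10}
  V46: {q2,q5} {q3,q6,q9} {q10}
  V56: {q1,q4,q5,q8,q9,q10}
  V123: {q5} {q9}
  V124: {q5} {q9}
  V125: {q5} {q9} {q11}
  V126: {q5} {q9}
  V134: {q3,q6,q9} {q5}
  V135: {q5} {q8,q9}
  V136: {q3,q6,q8,q9} {q5}
  V145: {q5} {q9}
  V146: {q3,q6,q9} {q5}
  V156: {q5} {q8,q9}
  V234: {q5} {q9}
  V235: {q5} {q9}
  V236: {q5} {q9}
  V245: {q5} {q9}
  V246: {q2,q5} {q9}
  V256: {q5} {q9}
  V345: {q5} {q9} {q10}
  V346: {q3,q6,q9} {q5} {q10}
  V356: {q1,q4,q5,q8,q9,q10}
  V456: {q5} {q9} {q10}
  V1234: {q5} {q9}
  V1235: {q5} {q9}
  V1236: {q5} {q9}
  V1245: {q5} {q9}
  V1246: {q5} {q9}
  V1256: {q5} {q9}
  V1345: {q5} {q9}
  V1346: {q3,q6,q9} {q5}
  V1356: {q5} {q8,q9}
  V1456: {q5} {q9}
  V2345: {q5} {q9}
  V2346: {q5} {q9}
  V2356: {q5} {q9}
  V2456: {q5} {q9}
  V3456: {q5} {q9} {q10}
  V12345: {q5} {q9}
  V12346: {q5} {q9}
  V12356: {q5} {q9}
  V12456: {q5} {q9}
  V13456: {q5} {q9}
  V23456: {q5} {q9}
  V123456: {q5} {q9}
C dims 13,33,43,31; δ0: rk 11, SNF 1^11; δ1: rk 22, SNF 1^22; δ2: rk 21, SNF 1^21
Ȟ^0 = (13 − 11) − 0 = 2, so Ȟ^0 ≅ Z^2
Ȟ^1 = (33 − 22) − 11 = 0, so Ȟ^1 ≅ 0
Ȟ^2 = (43 − 21) − 22 = 0, so Ȟ^2 ≅ 0
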